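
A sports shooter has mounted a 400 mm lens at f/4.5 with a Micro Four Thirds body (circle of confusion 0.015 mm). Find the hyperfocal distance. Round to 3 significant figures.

2370 m

Hyperfocal distance H = f²/(N·c) + f = 400²/(4.5 × 0.015) + 400 = 160000/0.0675 + 400 ≈ 2370770.4 mm ≈ 2370 m.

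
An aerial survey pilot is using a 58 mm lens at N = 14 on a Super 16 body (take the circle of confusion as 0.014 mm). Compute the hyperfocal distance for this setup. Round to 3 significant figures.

Hyperfocal distance H = f²/(N·c) + f = 58²/(14 × 0.014) + 58 = 3364/0.196 + 58 ≈ 17221.3 mm ≈ 17.2 m.

17.2 m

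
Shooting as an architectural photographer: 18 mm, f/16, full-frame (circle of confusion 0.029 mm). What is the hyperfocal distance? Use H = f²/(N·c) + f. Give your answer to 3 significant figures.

Hyperfocal distance H = f²/(N·c) + f = 18²/(16 × 0.029) + 18 = 324/0.464 + 18 ≈ 716.3 mm ≈ 0.716 m.

0.716 m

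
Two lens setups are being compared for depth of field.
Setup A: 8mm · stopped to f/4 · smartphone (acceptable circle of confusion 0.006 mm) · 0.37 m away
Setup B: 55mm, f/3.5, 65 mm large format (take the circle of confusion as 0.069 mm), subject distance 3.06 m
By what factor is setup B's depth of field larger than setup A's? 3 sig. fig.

15.2

Setup A: H = 8²/(4×0.006) + 8 ≈ 2674.7 mm; DoF = Df − Dn = 428.12 − 325.78 ≈ 102.34 mm.
Setup B: H = 55²/(3.5×0.069) + 55 ≈ 12580.9 mm; DoF = Df − Dn = 4025.8 − 2467.9 ≈ 1557.9 mm.
Ratio = 1557.9 / 102.34 ≈ 15.2.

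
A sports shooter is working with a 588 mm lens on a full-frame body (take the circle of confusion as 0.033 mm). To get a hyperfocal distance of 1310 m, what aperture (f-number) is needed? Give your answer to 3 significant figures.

f/8

Rearrange H = f²/(N·c) + f for N: N = f² / ((H − f)·c).
N = 588² / ((1310000 − 588) × 0.033) = 345744 / 43211 ≈ 8.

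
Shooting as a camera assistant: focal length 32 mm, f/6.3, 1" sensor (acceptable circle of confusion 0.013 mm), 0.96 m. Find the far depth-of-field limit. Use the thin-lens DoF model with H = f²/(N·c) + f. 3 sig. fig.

Hyperfocal distance H = f²/(N·c) + f = 32²/(6.3 × 0.013) + 32 = 1024/0.0819 + 32 ≈ 12535.1 mm ≈ 12.54 m.
Far limit Df = s·(H − f)/(H − s) = 960 × (12535.1 − 32) / (12535.1 − 960) = 960 × 12503.1 / 11575.1 ≈ 1037.0 mm ≈ 1.04 m.

1.04 m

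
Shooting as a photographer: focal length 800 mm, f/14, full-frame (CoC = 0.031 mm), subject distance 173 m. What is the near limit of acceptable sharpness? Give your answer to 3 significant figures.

Hyperfocal distance H = f²/(N·c) + f = 800²/(14 × 0.031) + 800 = 640000/0.434 + 800 ≈ 1475454.4 mm ≈ 1475 m.
Near limit Dn = s·(H − f)/(H + s − 2f) = 173000 × (1475454.4 − 800) / (1475454.4 + 173000 − 2 × 800) = 173000 × 1474654.4 / 1646854.4 ≈ 154911 mm ≈ 155 m.

155 m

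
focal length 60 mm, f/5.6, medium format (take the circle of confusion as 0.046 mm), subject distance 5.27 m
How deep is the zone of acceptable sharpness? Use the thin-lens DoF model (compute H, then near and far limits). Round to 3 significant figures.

Hyperfocal distance H = f²/(N·c) + f = 60²/(5.6 × 0.046) + 60 = 3600/0.2576 + 60 ≈ 14035.2 mm ≈ 14.04 m.
Near limit Dn = s·(H − f)/(H + s − 2f) = 5270 × (14035.2 − 60) / (14035.2 + 5270 − 2 × 60) = 5270 × 13975.2 / 19185.2 ≈ 3838.9 mm.
Far limit Df = s·(H − f)/(H − s) = 5270 × (14035.2 − 60) / (14035.2 − 5270) = 5270 × 13975.2 / 8765.2 ≈ 8402.5 mm.
Depth of field = Df − Dn = 8402.5 − 3838.9 ≈ 4563.6 mm ≈ 4.56 m.

4.56 m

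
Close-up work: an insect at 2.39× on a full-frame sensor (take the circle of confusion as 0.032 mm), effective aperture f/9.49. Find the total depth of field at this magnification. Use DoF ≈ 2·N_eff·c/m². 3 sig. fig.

0.106 mm

At magnification m, DoF ≈ 2·N_eff·c/m² = 2 × 9.49 × 0.032 / 2.39² = 0.6074 / 5.712 ≈ 0.106 mm.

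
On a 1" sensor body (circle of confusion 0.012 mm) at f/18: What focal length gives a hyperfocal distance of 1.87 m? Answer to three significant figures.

20.0 mm

From H = f²/(N·c) + f, with f ≪ H: f ≈ √(H·N·c) = √(1870 × 18 × 0.012) = √403.92 ≈ 20.10 mm.
Exact: f² + N·c·f − N·c·H = 0 ⇒ f = (−N·c + √((N·c)² + 4·N·c·H))/2 = (−0.216 + √1615.7)/2 ≈ 19.990 mm ≈ 20.0 mm.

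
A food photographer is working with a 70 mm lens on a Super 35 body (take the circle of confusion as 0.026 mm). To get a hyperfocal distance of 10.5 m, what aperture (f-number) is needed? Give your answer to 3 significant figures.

f/18.1

Rearrange H = f²/(N·c) + f for N: N = f² / ((H − f)·c).
N = 70² / ((10500 − 70) × 0.026) = 4900 / 271.2 ≈ 18.1.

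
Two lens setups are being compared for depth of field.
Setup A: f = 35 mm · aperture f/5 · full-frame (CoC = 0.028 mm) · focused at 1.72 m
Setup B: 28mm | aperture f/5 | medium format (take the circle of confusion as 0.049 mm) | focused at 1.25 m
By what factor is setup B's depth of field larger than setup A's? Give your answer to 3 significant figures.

Setup A: H = 35²/(5×0.028) + 35 ≈ 8785.0 mm; DoF = Df − Dn = 2130.22 − 1442.26 ≈ 687.96 mm.
Setup B: H = 28²/(5×0.049) + 28 ≈ 3228.0 mm; DoF = Df − Dn = 2022.2 − 904.6 ≈ 1117.6 mm.
Ratio = 1117.6 / 687.96 ≈ 1.62.

1.62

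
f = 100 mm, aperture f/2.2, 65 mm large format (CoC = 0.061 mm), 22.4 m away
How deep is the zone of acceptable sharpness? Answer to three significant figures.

Hyperfocal distance H = f²/(N·c) + f = 100²/(2.2 × 0.061) + 100 = 10000/0.1342 + 100 ≈ 74615.6 mm ≈ 74.62 m.
Near limit Dn = s·(H − f)/(H + s − 2f) = 22400 × (74615.6 − 100) / (74615.6 + 22400 − 2 × 100) = 22400 × 74515.6 / 96815.6 ≈ 17241 mm.
Far limit Df = s·(H − f)/(H − s) = 22400 × (74615.6 − 100) / (74615.6 − 22400) = 22400 × 74515.6 / 52215.6 ≈ 31966 mm.
Depth of field = Df − Dn = 31966 − 17241 ≈ 14725 mm ≈ 14.7 m.

14.7 m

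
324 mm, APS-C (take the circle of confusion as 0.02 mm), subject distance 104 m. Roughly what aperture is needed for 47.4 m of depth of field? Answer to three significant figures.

f/11

Write h = H − f = f²/(N·c). The thin-lens limits are Dn = s·h/(h + (s−f)) and Df = s·h/(h − (s−f)), so DoF = Df − Dn = 2·s·(s−f)·h / (h² − (s−f)²).
That is a quadratic in h: DoF·h² − 2·s·(s−f)·h − DoF·(s−f)² = 0 ⇒ h = (s−f)·(s + √(s² + DoF²)) / DoF = 103676 × (104000 + √(104000² + 47400²)) / 47400 = 103676 × (104000 + 114292) / 47400 ≈ 477462 mm.
Then N = f²/(c·h) = 324² / (0.02 × 477462) = 104976 / 9549.2 ≈ 11.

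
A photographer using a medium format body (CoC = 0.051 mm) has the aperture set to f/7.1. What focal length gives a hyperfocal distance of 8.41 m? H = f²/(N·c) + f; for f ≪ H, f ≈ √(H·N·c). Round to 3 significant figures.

55.0 mm

From H = f²/(N·c) + f, with f ≪ H: f ≈ √(H·N·c) = √(8410 × 7.1 × 0.051) = √3045.3 ≈ 55.18 mm.
Exact: f² + N·c·f − N·c·H = 0 ⇒ f = (−N·c + √((N·c)² + 4·N·c·H))/2 = (−0.3621 + √12181)/2 ≈ 55.003 mm ≈ 55.0 mm.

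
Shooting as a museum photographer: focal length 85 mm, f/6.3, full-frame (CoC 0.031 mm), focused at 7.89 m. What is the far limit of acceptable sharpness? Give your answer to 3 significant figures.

Hyperfocal distance H = f²/(N·c) + f = 85²/(6.3 × 0.031) + 85 = 7225/0.1953 + 85 ≈ 37079.4 mm ≈ 37.08 m.
Far limit Df = s·(H − f)/(H − s) = 7890 × (37079.4 − 85) / (37079.4 − 7890) = 7890 × 36994.4 / 29189.4 ≈ 9999.7 mm ≈ 10.0 m.

10.0 m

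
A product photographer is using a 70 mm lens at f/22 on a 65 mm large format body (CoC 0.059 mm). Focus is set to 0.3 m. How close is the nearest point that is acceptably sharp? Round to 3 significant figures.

Hyperfocal distance H = f²/(N·c) + f = 70²/(22 × 0.059) + 70 = 4900/1.298 + 70 ≈ 3845.0 mm ≈ 3.845 m.
Near limit Dn = s·(H − f)/(H + s − 2f) = 300 × (3845.0 − 70) / (3845.0 + 300 − 2 × 70) = 300 × 3775.0 / 4005.0 ≈ 282.77 mm.

283 mm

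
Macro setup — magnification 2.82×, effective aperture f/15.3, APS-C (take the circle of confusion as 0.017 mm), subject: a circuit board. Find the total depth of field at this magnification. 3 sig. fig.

At magnification m, DoF ≈ 2·N_eff·c/m² = 2 × 15.3 × 0.017 / 2.82² = 0.5202 / 7.952 ≈ 0.0654 mm.

0.0654 mm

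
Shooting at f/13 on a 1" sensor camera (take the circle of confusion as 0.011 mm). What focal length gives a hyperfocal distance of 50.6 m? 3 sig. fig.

From H = f²/(N·c) + f, with f ≪ H: f ≈ √(H·N·c) = √(50600 × 13 × 0.011) = √7235.8 ≈ 85.06 mm.
Exact: f² + N·c·f − N·c·H = 0 ⇒ f = (−N·c + √((N·c)² + 4·N·c·H))/2 = (−0.143 + √28943)/2 ≈ 84.992 mm ≈ 85.0 mm.

85.0 mm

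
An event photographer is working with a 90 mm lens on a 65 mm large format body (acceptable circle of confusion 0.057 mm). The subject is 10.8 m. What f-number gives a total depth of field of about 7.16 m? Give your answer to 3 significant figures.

Write h = H − f = f²/(N·c). The thin-lens limits are Dn = s·h/(h + (s−f)) and Df = s·h/(h − (s−f)), so DoF = Df − Dn = 2·s·(s−f)·h / (h² − (s−f)²).
That is a quadratic in h: DoF·h² − 2·s·(s−f)·h − DoF·(s−f)² = 0 ⇒ h = (s−f)·(s + √(s² + DoF²)) / DoF = 10710 × (10800 + √(10800² + 7160²)) / 7160 = 10710 × (10800 + 12957.8) / 7160 ≈ 35537 mm.
Then N = f²/(c·h) = 90² / (0.057 × 35537) = 8100 / 2025.6 ≈ 4.

f/4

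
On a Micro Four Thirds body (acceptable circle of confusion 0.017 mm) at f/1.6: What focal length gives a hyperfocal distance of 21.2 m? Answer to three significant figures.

24.0 mm

From H = f²/(N·c) + f, with f ≪ H: f ≈ √(H·N·c) = √(21200 × 1.6 × 0.017) = √576.64 ≈ 24.01 mm.
The +f correction barely moves this — solving exactly, f² + N·c·f − N·c·H = 0 ⇒ f = (−N·c + √((N·c)² + 4·N·c·H))/2 = (−0.0272 + √2306.6)/2 ≈ 24.000 mm, so f ≈ 24.0 mm.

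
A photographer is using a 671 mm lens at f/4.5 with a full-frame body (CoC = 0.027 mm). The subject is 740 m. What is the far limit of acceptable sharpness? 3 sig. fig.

924 m

Hyperfocal distance H = f²/(N·c) + f = 671²/(4.5 × 0.027) + 671 = 450241/0.1215 + 671 ≈ 3706358.2 mm ≈ 3706 m.
Far limit Df = s·(H − f)/(H − s) = 740000 × (3706358.2 − 671) / (3706358.2 − 740000) = 740000 × 3705687.2 / 2966358.2 ≈ 924436 mm ≈ 924 m.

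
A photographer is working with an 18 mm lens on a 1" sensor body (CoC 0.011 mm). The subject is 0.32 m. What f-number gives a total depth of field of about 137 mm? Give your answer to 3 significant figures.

f/20

Write h = H − f = f²/(N·c). The thin-lens limits are Dn = s·h/(h + (s−f)) and Df = s·h/(h − (s−f)), so DoF = Df − Dn = 2·s·(s−f)·h / (h² − (s−f)²).
That is a quadratic in h: DoF·h² − 2·s·(s−f)·h − DoF·(s−f)² = 0 ⇒ h = (s−f)·(s + √(s² + DoF²)) / DoF = 302 × (320 + √(320² + 137²)) / 137 = 302 × (320 + 348.093) / 137 ≈ 1472.7 mm.
Then N = f²/(c·h) = 18² / (0.011 × 1472.7) = 324 / 16.200 ≈ 20.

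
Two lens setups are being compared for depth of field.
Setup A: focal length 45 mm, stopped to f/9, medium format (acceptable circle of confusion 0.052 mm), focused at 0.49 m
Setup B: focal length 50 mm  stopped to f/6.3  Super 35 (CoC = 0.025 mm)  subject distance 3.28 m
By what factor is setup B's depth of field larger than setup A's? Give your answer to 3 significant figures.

Setup A: H = 45²/(9×0.052) + 45 ≈ 4371.9 mm; DoF = Df − Dn = 546.17 − 444.31 ≈ 101.86 mm.
Setup B: H = 50²/(6.3×0.025) + 50 ≈ 15923.0 mm; DoF = Df − Dn = 4118.0 − 2725.4 ≈ 1392.6 mm.
Ratio = 1392.6 / 101.86 ≈ 13.7.

13.7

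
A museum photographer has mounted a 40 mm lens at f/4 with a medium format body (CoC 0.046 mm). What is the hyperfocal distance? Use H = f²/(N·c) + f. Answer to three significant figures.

Hyperfocal distance H = f²/(N·c) + f = 40²/(4 × 0.046) + 40 = 1600/0.184 + 40 ≈ 8735.7 mm ≈ 8.74 m.

8.74 m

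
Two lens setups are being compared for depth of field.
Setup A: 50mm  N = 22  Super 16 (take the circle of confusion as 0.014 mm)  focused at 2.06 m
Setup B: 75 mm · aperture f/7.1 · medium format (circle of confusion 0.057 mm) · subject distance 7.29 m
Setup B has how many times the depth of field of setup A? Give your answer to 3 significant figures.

9.53

Setup A: H = 50²/(22×0.014) + 50 ≈ 8166.9 mm; DoF = Df − Dn = 2738.0 − 1651.1 ≈ 1086.9 mm.
Setup B: H = 75²/(7.1×0.057) + 75 ≈ 13974.2 mm; DoF = Df − Dn = 15159 − 4799 ≈ 10360 mm.
Ratio = 10360 / 1086.9 ≈ 9.53.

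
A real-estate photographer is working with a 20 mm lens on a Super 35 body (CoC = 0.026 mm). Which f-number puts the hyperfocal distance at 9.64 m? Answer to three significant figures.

Rearrange H = f²/(N·c) + f for N: N = f² / ((H − f)·c).
N = 20² / ((9640 − 20) × 0.026) = 400 / 250.1 ≈ 1.60.

f/1.60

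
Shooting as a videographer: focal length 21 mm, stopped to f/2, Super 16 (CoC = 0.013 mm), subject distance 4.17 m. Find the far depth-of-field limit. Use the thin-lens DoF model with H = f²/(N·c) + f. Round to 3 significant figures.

Hyperfocal distance H = f²/(N·c) + f = 21²/(2 × 0.013) + 21 = 441/0.026 + 21 ≈ 16982.5 mm ≈ 16.98 m.
Far limit Df = s·(H − f)/(H − s) = 4170 × (16982.5 − 21) / (16982.5 − 4170) = 4170 × 16961.5 / 12812.5 ≈ 5520.3 mm ≈ 5.52 m.

5.52 m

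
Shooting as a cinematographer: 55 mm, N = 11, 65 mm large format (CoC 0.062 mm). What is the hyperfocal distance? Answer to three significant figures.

Hyperfocal distance H = f²/(N·c) + f = 55²/(11 × 0.062) + 55 = 3025/0.682 + 55 ≈ 4490.5 mm ≈ 4.49 m.

4.49 m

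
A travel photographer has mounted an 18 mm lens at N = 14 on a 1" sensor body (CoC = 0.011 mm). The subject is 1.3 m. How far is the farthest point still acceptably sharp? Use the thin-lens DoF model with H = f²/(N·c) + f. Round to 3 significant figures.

Hyperfocal distance H = f²/(N·c) + f = 18²/(14 × 0.011) + 18 = 324/0.154 + 18 ≈ 2121.9 mm ≈ 2.122 m.
Far limit Df = s·(H − f)/(H − s) = 1300 × (2121.9 − 18) / (2121.9 − 1300) = 1300 × 2103.9 / 821.9 ≈ 3327.8 mm ≈ 3.33 m.

3.33 m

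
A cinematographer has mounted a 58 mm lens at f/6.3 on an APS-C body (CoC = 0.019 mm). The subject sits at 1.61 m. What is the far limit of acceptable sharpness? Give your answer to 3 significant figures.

1.70 m

Hyperfocal distance H = f²/(N·c) + f = 58²/(6.3 × 0.019) + 58 = 3364/0.1197 + 58 ≈ 28161.6 mm ≈ 28.16 m.
Far limit Df = s·(H − f)/(H − s) = 1610 × (28161.6 − 58) / (28161.6 − 1610) = 1610 × 28103.6 / 26551.6 ≈ 1704.1 mm ≈ 1.70 m.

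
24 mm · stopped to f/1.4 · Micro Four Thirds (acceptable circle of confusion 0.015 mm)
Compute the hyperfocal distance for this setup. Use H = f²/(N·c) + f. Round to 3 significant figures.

Hyperfocal distance H = f²/(N·c) + f = 24²/(1.4 × 0.015) + 24 = 576/0.021 + 24 ≈ 27452.6 mm ≈ 27.5 m.

27.5 m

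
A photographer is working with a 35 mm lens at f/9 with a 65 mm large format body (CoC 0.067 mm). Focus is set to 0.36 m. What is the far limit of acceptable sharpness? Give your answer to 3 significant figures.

Hyperfocal distance H = f²/(N·c) + f = 35²/(9 × 0.067) + 35 = 1225/0.603 + 35 ≈ 2066.5 mm ≈ 2.067 m.
Far limit Df = s·(H − f)/(H − s) = 360 × (2066.5 − 35) / (2066.5 − 360) = 360 × 2031.5 / 1706.5 ≈ 428.56 mm.

429 mm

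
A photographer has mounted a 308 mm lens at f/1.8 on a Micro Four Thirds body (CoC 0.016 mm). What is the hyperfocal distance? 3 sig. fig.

3290 m

Hyperfocal distance H = f²/(N·c) + f = 308²/(1.8 × 0.016) + 308 = 94864/0.0288 + 308 ≈ 3294196.9 mm ≈ 3290 m.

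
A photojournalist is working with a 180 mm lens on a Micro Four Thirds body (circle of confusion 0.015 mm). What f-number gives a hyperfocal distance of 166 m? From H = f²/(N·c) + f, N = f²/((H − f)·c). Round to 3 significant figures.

f/13

Rearrange H = f²/(N·c) + f for N: N = f² / ((H − f)·c).
N = 180² / ((166000 − 180) × 0.015) = 32400 / 2487 ≈ 13.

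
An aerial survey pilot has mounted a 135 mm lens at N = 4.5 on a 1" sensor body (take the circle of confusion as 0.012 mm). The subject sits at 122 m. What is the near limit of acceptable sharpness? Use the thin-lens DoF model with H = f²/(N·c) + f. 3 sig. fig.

89.6 m

Hyperfocal distance H = f²/(N·c) + f = 135²/(4.5 × 0.012) + 135 = 18225/0.054 + 135 ≈ 337635.0 mm ≈ 337.6 m.
Near limit Dn = s·(H − f)/(H + s − 2f) = 122000 × (337635.0 − 135) / (337635.0 + 122000 − 2 × 135) = 122000 × 337500.0 / 459365.0 ≈ 89635 mm ≈ 89.6 m.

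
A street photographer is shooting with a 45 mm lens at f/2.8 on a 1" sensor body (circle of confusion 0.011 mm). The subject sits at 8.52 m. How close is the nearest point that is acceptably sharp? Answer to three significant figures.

7.55 m

Hyperfocal distance H = f²/(N·c) + f = 45²/(2.8 × 0.011) + 45 = 2025/0.0308 + 45 ≈ 65791.8 mm ≈ 65.79 m.
Near limit Dn = s·(H − f)/(H + s − 2f) = 8520 × (65791.8 − 45) / (65791.8 + 8520 − 2 × 45) = 8520 × 65746.8 / 74221.8 ≈ 7547.1 mm ≈ 7.55 m.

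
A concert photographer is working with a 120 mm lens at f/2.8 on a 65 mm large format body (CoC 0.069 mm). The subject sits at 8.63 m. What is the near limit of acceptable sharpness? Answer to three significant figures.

Hyperfocal distance H = f²/(N·c) + f = 120²/(2.8 × 0.069) + 120 = 14400/0.1932 + 120 ≈ 74654.2 mm ≈ 74.65 m.
Near limit Dn = s·(H − f)/(H + s − 2f) = 8630 × (74654.2 − 120) / (74654.2 + 8630 − 2 × 120) = 8630 × 74534.2 / 83044.2 ≈ 7745.6 mm ≈ 7.75 m.

7.75 m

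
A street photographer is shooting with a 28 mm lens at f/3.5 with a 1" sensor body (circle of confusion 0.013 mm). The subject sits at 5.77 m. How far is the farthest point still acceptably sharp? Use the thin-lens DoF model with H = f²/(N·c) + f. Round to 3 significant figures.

Hyperfocal distance H = f²/(N·c) + f = 28²/(3.5 × 0.013) + 28 = 784/0.0455 + 28 ≈ 17258.8 mm ≈ 17.26 m.
Far limit Df = s·(H − f)/(H − s) = 5770 × (17258.8 − 28) / (17258.8 − 5770) = 5770 × 17230.8 / 11488.8 ≈ 8653.8 mm ≈ 8.65 m.

8.65 m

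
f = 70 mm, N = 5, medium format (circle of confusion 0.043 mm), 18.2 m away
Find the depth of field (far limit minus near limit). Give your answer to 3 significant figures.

Hyperfocal distance H = f²/(N·c) + f = 70²/(5 × 0.043) + 70 = 4900/0.215 + 70 ≈ 22860.7 mm ≈ 22.86 m.
Near limit Dn = s·(H − f)/(H + s − 2f) = 18200 × (22860.7 − 70) / (22860.7 + 18200 − 2 × 70) = 18200 × 22790.7 / 40920.7 ≈ 10136 mm.
Far limit Df = s·(H − f)/(H − s) = 18200 × (22860.7 − 70) / (22860.7 − 18200) = 18200 × 22790.7 / 4660.7 ≈ 88998 mm.
Depth of field = Df − Dn = 88998 − 10136 ≈ 78862 mm ≈ 78.9 m.

78.9 m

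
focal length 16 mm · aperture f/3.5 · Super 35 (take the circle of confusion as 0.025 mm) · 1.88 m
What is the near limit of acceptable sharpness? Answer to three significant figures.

1.15 m

Hyperfocal distance H = f²/(N·c) + f = 16²/(3.5 × 0.025) + 16 = 256/0.0875 + 16 ≈ 2941.7 mm ≈ 2.942 m.
Near limit Dn = s·(H − f)/(H + s − 2f) = 1880 × (2941.7 − 16) / (2941.7 + 1880 − 2 × 16) = 1880 × 2925.7 / 4789.7 ≈ 1148.4 mm ≈ 1.15 m.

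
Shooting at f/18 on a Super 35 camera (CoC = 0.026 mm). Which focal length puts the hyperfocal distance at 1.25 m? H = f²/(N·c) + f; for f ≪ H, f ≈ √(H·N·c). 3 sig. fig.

24.0 mm

From H = f²/(N·c) + f, with f ≪ H: f ≈ √(H·N·c) = √(1250 × 18 × 0.026) = √585.00 ≈ 24.19 mm.
Exact: f² + N·c·f − N·c·H = 0 ⇒ f = (−N·c + √((N·c)² + 4·N·c·H))/2 = (−0.468 + √2340.2)/2 ≈ 23.954 mm ≈ 24.0 mm.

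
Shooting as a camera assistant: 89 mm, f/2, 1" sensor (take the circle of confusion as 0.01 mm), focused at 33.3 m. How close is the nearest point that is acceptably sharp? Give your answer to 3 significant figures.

Hyperfocal distance H = f²/(N·c) + f = 89²/(2 × 0.01) + 89 = 7921/0.02 + 89 ≈ 396139.0 mm ≈ 396.1 m.
Near limit Dn = s·(H − f)/(H + s − 2f) = 33300 × (396139.0 − 89) / (396139.0 + 33300 − 2 × 89) = 33300 × 396050.0 / 429261.0 ≈ 30724 mm ≈ 30.7 m.

30.7 m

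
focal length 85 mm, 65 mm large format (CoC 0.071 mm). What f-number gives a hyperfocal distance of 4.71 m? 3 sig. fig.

f/22

Rearrange H = f²/(N·c) + f for N: N = f² / ((H − f)·c).
N = 85² / ((4710 − 85) × 0.071) = 7225 / 328.4 ≈ 22.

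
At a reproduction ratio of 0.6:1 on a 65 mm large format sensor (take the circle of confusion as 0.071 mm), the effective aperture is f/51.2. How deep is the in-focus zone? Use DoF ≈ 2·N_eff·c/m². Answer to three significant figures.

20.2 mm

At magnification m, DoF ≈ 2·N_eff·c/m² = 2 × 51.2 × 0.071 / 0.6² = 7.27 / 0.36 ≈ 20.2 mm.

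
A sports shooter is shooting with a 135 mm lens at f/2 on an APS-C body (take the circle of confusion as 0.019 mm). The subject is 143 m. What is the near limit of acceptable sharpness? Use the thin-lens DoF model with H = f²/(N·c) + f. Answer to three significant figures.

Hyperfocal distance H = f²/(N·c) + f = 135²/(2 × 0.019) + 135 = 18225/0.038 + 135 ≈ 479740.3 mm ≈ 479.7 m.
Near limit Dn = s·(H − f)/(H + s − 2f) = 143000 × (479740.3 − 135) / (479740.3 + 143000 − 2 × 135) = 143000 × 479605.3 / 622470.3 ≈ 110180 mm ≈ 110 m.

110 m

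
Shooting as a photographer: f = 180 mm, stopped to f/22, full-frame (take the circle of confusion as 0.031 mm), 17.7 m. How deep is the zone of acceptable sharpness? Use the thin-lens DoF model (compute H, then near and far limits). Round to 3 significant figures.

Hyperfocal distance H = f²/(N·c) + f = 180²/(22 × 0.031) + 180 = 32400/0.682 + 180 ≈ 47687.3 mm ≈ 47.69 m.
Near limit Dn = s·(H − f)/(H + s − 2f) = 17700 × (47687.3 − 180) / (47687.3 + 17700 − 2 × 180) = 17700 × 47507.3 / 65027.3 ≈ 12931 mm.
Far limit Df = s·(H − f)/(H − s) = 17700 × (47687.3 − 180) / (47687.3 − 17700) = 17700 × 47507.3 / 29987.3 ≈ 28041 mm.
Depth of field = Df − Dn = 28041 − 12931 ≈ 15110 mm ≈ 15.1 m.

15.1 m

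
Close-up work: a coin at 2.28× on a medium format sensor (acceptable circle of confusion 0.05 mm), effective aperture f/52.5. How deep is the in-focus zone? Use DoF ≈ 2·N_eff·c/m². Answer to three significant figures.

At magnification m, DoF ≈ 2·N_eff·c/m² = 2 × 52.5 × 0.05 / 2.28² = 5.25 / 5.198 ≈ 1.01 mm.

1.01 mm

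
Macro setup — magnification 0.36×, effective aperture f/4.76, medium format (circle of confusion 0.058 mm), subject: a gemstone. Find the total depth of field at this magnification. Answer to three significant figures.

At magnification m, DoF ≈ 2·N_eff·c/m² = 2 × 4.76 × 0.058 / 0.36² = 0.5522 / 0.1296 ≈ 4.26 mm.

4.26 mm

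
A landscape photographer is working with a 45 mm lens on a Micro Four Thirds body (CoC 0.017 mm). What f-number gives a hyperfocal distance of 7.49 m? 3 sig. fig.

f/16

Rearrange H = f²/(N·c) + f for N: N = f² / ((H − f)·c).
N = 45² / ((7490 − 45) × 0.017) = 2025 / 126.6 ≈ 16.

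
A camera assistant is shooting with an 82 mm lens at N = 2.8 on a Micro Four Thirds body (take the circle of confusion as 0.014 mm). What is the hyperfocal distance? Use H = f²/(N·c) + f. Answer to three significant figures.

172 m

Hyperfocal distance H = f²/(N·c) + f = 82²/(2.8 × 0.014) + 82 = 6724/0.0392 + 82 ≈ 171612.6 mm ≈ 172 m.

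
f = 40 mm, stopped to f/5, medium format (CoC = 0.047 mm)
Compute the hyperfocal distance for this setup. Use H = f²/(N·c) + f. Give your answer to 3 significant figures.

Hyperfocal distance H = f²/(N·c) + f = 40²/(5 × 0.047) + 40 = 1600/0.235 + 40 ≈ 6848.5 mm ≈ 6.85 m.

6.85 m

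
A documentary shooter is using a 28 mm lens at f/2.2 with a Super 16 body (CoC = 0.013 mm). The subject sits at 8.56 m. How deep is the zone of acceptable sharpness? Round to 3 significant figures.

5.90 m

Hyperfocal distance H = f²/(N·c) + f = 28²/(2.2 × 0.013) + 28 = 784/0.0286 + 28 ≈ 27440.6 mm ≈ 27.44 m.
Near limit Dn = s·(H − f)/(H + s − 2f) = 8560 × (27440.6 − 28) / (27440.6 + 8560 − 2 × 28) = 8560 × 27412.6 / 35944.6 ≈ 6528.2 mm.
Far limit Df = s·(H − f)/(H − s) = 8560 × (27440.6 − 28) / (27440.6 − 8560) = 8560 × 27412.6 / 18880.6 ≈ 12428.2 mm.
Depth of field = Df − Dn = 12428.2 − 6528.2 ≈ 5900.0 mm ≈ 5.90 m.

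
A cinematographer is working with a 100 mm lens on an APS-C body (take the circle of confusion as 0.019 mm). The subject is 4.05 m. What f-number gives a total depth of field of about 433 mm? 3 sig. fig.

f/7.10

Write h = H − f = f²/(N·c). The thin-lens limits are Dn = s·h/(h + (s−f)) and Df = s·h/(h − (s−f)), so DoF = Df − Dn = 2·s·(s−f)·h / (h² − (s−f)²).
That is a quadratic in h: DoF·h² − 2·s·(s−f)·h − DoF·(s−f)² = 0 ⇒ h = (s−f)·(s + √(s² + DoF²)) / DoF = 3950 × (4050 + √(4050² + 433²)) / 433 = 3950 × (4050 + 4073.08) / 433 ≈ 74102 mm.
Then N = f²/(c·h) = 100² / (0.019 × 74102) = 10000 / 1407.9 ≈ 7.10.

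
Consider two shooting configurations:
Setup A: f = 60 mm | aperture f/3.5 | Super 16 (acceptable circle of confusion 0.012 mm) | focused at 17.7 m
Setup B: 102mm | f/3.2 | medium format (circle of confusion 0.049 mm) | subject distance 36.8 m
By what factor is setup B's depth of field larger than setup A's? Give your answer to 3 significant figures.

7.71

Setup A: H = 60²/(3.5×0.012) + 60 ≈ 85774.3 mm; DoF = Df − Dn = 22286.6 − 14679.1 ≈ 7607.5 mm.
Setup B: H = 102²/(3.2×0.049) + 102 ≈ 66454.0 mm; DoF = Df − Dn = 82341 − 23695 ≈ 58646 mm.
Ratio = 58646 / 7607.5 ≈ 7.71.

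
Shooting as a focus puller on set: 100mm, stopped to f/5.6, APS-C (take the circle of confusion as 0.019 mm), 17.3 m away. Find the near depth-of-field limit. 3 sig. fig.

14.6 m

Hyperfocal distance H = f²/(N·c) + f = 100²/(5.6 × 0.019) + 100 = 10000/0.1064 + 100 ≈ 94085.0 mm ≈ 94.08 m.
Near limit Dn = s·(H − f)/(H + s − 2f) = 17300 × (94085.0 − 100) / (94085.0 + 17300 − 2 × 100) = 17300 × 93985.0 / 111185.0 ≈ 14624 mm ≈ 14.6 m.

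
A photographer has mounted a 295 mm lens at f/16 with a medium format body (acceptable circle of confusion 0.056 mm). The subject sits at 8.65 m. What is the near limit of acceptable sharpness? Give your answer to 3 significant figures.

7.96 m

Hyperfocal distance H = f²/(N·c) + f = 295²/(16 × 0.056) + 295 = 87025/0.896 + 295 ≈ 97421.1 mm ≈ 97.42 m.
Near limit Dn = s·(H − f)/(H + s − 2f) = 8650 × (97421.1 − 295) / (97421.1 + 8650 − 2 × 295) = 8650 × 97126.1 / 105481.1 ≈ 7964.8 mm ≈ 7.96 m.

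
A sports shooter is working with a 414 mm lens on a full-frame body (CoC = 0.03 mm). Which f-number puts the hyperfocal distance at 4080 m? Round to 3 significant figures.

f/1.40

Rearrange H = f²/(N·c) + f for N: N = f² / ((H − f)·c).
N = 414² / ((4080000 − 414) × 0.03) = 171396 / 122388 ≈ 1.40.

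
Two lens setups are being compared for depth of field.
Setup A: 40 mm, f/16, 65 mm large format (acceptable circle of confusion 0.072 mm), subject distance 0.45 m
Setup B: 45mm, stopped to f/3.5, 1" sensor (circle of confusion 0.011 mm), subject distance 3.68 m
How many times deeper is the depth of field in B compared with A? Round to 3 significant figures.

Setup A: H = 40²/(16×0.072) + 40 ≈ 1428.9 mm; DoF = Df − Dn = 638.48 − 347.44 ≈ 291.04 mm.
Setup B: H = 45²/(3.5×0.011) + 45 ≈ 52642.4 mm; DoF = Df − Dn = 3953.21 − 3442.12 ≈ 511.09 mm.
Ratio = 511.09 / 291.04 ≈ 1.76.

1.76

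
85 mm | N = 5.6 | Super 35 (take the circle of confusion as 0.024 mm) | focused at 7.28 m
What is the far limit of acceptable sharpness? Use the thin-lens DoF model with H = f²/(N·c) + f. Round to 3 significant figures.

8.40 m

Hyperfocal distance H = f²/(N·c) + f = 85²/(5.6 × 0.024) + 85 = 7225/0.1344 + 85 ≈ 53842.4 mm ≈ 53.84 m.
Far limit Df = s·(H − f)/(H − s) = 7280 × (53842.4 − 85) / (53842.4 − 7280) = 7280 × 53757.4 / 46562.4 ≈ 8404.9 mm ≈ 8.40 m.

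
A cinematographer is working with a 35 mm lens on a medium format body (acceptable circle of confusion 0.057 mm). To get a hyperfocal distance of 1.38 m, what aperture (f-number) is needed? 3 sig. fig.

Rearrange H = f²/(N·c) + f for N: N = f² / ((H − f)·c).
N = 35² / ((1380 − 35) × 0.057) = 1225 / 76.67 ≈ 16.

f/16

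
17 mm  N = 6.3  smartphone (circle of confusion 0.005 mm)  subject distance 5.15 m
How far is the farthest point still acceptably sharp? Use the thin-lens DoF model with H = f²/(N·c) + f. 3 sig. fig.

Hyperfocal distance H = f²/(N·c) + f = 17²/(6.3 × 0.005) + 17 = 289/0.0315 + 17 ≈ 9191.6 mm ≈ 9.192 m.
Far limit Df = s·(H − f)/(H − s) = 5150 × (9191.6 − 17) / (9191.6 − 5150) = 5150 × 9174.6 / 4041.6 ≈ 11691 mm ≈ 11.7 m.

11.7 m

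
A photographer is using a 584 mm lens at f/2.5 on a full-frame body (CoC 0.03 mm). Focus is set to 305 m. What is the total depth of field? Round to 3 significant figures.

Hyperfocal distance H = f²/(N·c) + f = 584²/(2.5 × 0.03) + 584 = 341056/0.075 + 584 ≈ 4547997.3 mm ≈ 4548 m.
Near limit Dn = s·(H − f)/(H + s − 2f) = 305000 × (4547997.3 − 584) / (4547997.3 + 305000 − 2 × 584) = 305000 × 4547413.3 / 4851829.3 ≈ 285864 mm.
Far limit Df = s·(H − f)/(H − s) = 305000 × (4547997.3 − 584) / (4547997.3 − 305000) = 305000 × 4547413.3 / 4242997.3 ≈ 326882 mm.
Depth of field = Df − Dn = 326882 − 285864 ≈ 41018 mm ≈ 41.0 m.

41.0 m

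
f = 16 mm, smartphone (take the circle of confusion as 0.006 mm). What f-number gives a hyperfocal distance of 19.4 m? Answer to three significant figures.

f/2.20

Rearrange H = f²/(N·c) + f for N: N = f² / ((H − f)·c).
N = 16² / ((19400 − 16) × 0.006) = 256 / 116.3 ≈ 2.20.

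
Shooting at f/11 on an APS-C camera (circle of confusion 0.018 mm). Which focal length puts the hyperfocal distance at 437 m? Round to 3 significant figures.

From H = f²/(N·c) + f, with f ≪ H: f ≈ √(H·N·c) = √(437000 × 11 × 0.018) = √86526 ≈ 294.2 mm.
The +f correction barely moves this — solving exactly, f² + N·c·f − N·c·H = 0 ⇒ f = (−N·c + √((N·c)² + 4·N·c·H))/2 = (−0.198 + √346104)/2 ≈ 294.05 mm, so f ≈ 294 mm.

294 mm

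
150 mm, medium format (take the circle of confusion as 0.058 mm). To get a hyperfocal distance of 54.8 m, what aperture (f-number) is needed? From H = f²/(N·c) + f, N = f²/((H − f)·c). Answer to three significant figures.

Rearrange H = f²/(N·c) + f for N: N = f² / ((H − f)·c).
N = 150² / ((54800 − 150) × 0.058) = 22500 / 3170 ≈ 7.10.

f/7.10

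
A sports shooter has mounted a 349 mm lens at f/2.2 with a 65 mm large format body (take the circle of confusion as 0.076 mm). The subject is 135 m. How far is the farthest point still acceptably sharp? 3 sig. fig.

166 m

Hyperfocal distance H = f²/(N·c) + f = 349²/(2.2 × 0.076) + 349 = 121801/0.1672 + 349 ≈ 728823.9 mm ≈ 728.8 m.
Far limit Df = s·(H − f)/(H − s) = 135000 × (728823.9 − 349) / (728823.9 − 135000) = 135000 × 728474.9 / 593823.9 ≈ 165612 mm ≈ 166 m.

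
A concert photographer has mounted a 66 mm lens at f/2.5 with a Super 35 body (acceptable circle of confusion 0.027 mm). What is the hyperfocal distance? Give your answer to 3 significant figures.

Hyperfocal distance H = f²/(N·c) + f = 66²/(2.5 × 0.027) + 66 = 4356/0.0675 + 66 ≈ 64599.3 mm ≈ 64.6 m.

64.6 m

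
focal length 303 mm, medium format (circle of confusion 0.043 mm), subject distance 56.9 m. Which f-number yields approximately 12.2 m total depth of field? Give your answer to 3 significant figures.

f/4

Write h = H − f = f²/(N·c). The thin-lens limits are Dn = s·h/(h + (s−f)) and Df = s·h/(h − (s−f)), so DoF = Df − Dn = 2·s·(s−f)·h / (h² − (s−f)²).
That is a quadratic in h: DoF·h² − 2·s·(s−f)·h − DoF·(s−f)² = 0 ⇒ h = (s−f)·(s + √(s² + DoF²)) / DoF = 56597 × (56900 + √(56900² + 12200²)) / 12200 = 56597 × (56900 + 58193.2) / 12200 ≈ 533929 mm.
Then N = f²/(c·h) = 303² / (0.043 × 533929) = 91809 / 22959 ≈ 4.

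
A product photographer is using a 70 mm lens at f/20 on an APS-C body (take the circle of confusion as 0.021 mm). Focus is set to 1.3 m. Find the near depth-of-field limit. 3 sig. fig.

Hyperfocal distance H = f²/(N·c) + f = 70²/(20 × 0.021) + 70 = 4900/0.42 + 70 ≈ 11736.7 mm ≈ 11.74 m.
Near limit Dn = s·(H − f)/(H + s − 2f) = 1300 × (11736.7 − 70) / (11736.7 + 1300 − 2 × 70) = 1300 × 11666.7 / 12896.7 ≈ 1176.0 mm ≈ 1.18 m.

1.18 m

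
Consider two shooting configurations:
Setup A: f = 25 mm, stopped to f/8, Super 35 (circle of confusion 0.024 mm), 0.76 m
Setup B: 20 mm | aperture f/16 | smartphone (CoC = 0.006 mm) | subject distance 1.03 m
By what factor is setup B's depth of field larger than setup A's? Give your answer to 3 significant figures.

1.47

Setup A: H = 25²/(8×0.024) + 25 ≈ 3280.2 mm; DoF = Df − Dn = 981.65 − 620.01 ≈ 361.64 mm.
Setup B: H = 20²/(16×0.006) + 20 ≈ 4186.7 mm; DoF = Df − Dn = 1359.56 − 829.04 ≈ 530.52 mm.
Ratio = 530.52 / 361.64 ≈ 1.47.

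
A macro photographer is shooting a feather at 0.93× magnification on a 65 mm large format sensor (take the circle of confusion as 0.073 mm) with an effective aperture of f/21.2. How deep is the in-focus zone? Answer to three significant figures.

3.58 mm

At magnification m, DoF ≈ 2·N_eff·c/m² = 2 × 21.2 × 0.073 / 0.93² = 3.095 / 0.8649 ≈ 3.58 mm.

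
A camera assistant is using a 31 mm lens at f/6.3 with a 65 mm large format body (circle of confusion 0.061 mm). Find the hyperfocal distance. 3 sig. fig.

2.53 m

Hyperfocal distance H = f²/(N·c) + f = 31²/(6.3 × 0.061) + 31 = 961/0.3843 + 31 ≈ 2531.7 mm ≈ 2.53 m.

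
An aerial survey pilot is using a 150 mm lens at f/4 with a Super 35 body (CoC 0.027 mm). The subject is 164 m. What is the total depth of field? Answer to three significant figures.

676 m

Hyperfocal distance H = f²/(N·c) + f = 150²/(4 × 0.027) + 150 = 22500/0.108 + 150 ≈ 208483.3 mm ≈ 208.5 m.
Near limit Dn = s·(H − f)/(H + s − 2f) = 164000 × (208483.3 − 150) / (208483.3 + 164000 − 2 × 150) = 164000 × 208333.3 / 372183.3 ≈ 91801 mm.
Far limit Df = s·(H − f)/(H − s) = 164000 × (208483.3 − 150) / (208483.3 − 164000) = 164000 × 208333.3 / 44483.3 ≈ 768078 mm.
Depth of field = Df − Dn = 768078 − 91801 ≈ 676277 mm ≈ 676 m.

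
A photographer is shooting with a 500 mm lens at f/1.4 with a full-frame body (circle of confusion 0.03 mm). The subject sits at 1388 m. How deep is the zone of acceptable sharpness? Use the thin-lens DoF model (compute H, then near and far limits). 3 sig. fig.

684 m

Hyperfocal distance H = f²/(N·c) + f = 500²/(1.4 × 0.03) + 500 = 250000/0.042 + 500 ≈ 5952881.0 mm ≈ 5953 m.
Near limit Dn = s·(H − f)/(H + s − 2f) = 1388000 × (5952881.0 − 500) / (5952881.0 + 1388000 − 2 × 500) = 1388000 × 5952381.0 / 7339881.0 ≈ 1125618 mm.
Far limit Df = s·(H − f)/(H − s) = 1388000 × (5952881.0 − 500) / (5952881.0 − 1388000) = 1388000 × 5952381.0 / 4564881.0 ≈ 1809884 mm.
Depth of field = Df − Dn = 1809884 − 1125618 ≈ 684266 mm ≈ 684 m.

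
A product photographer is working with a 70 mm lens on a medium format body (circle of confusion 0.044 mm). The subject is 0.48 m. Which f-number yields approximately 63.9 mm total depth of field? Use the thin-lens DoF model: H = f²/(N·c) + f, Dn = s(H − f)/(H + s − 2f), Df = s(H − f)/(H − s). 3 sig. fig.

Write h = H − f = f²/(N·c). The thin-lens limits are Dn = s·h/(h + (s−f)) and Df = s·h/(h − (s−f)), so DoF = Df − Dn = 2·s·(s−f)·h / (h² − (s−f)²).
That is a quadratic in h: DoF·h² − 2·s·(s−f)·h − DoF·(s−f)² = 0 ⇒ h = (s−f)·(s + √(s² + DoF²)) / DoF = 410 × (480 + √(480² + 63.9²)) / 63.9 = 410 × (480 + 484.235) / 63.9 ≈ 6186.8 mm.
Then N = f²/(c·h) = 70² / (0.044 × 6186.8) = 4900 / 272.22 ≈ 18.

f/18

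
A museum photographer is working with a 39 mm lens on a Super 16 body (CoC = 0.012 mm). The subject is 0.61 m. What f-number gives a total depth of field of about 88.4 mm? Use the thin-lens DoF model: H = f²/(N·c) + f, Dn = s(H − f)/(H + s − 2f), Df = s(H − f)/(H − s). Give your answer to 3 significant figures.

f/16

Write h = H − f = f²/(N·c). The thin-lens limits are Dn = s·h/(h + (s−f)) and Df = s·h/(h − (s−f)), so DoF = Df − Dn = 2·s·(s−f)·h / (h² − (s−f)²).
That is a quadratic in h: DoF·h² − 2·s·(s−f)·h − DoF·(s−f)² = 0 ⇒ h = (s−f)·(s + √(s² + DoF²)) / DoF = 571 × (610 + √(610² + 88.4²)) / 88.4 = 571 × (610 + 616.372) / 88.4 ≈ 7921.5 mm.
Then N = f²/(c·h) = 39² / (0.012 × 7921.5) = 1521 / 95.058 ≈ 16.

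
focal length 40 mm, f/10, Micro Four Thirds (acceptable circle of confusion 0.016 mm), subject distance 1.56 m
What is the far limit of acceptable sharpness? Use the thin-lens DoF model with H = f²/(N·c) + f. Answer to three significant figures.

Hyperfocal distance H = f²/(N·c) + f = 40²/(10 × 0.016) + 40 = 1600/0.16 + 40 ≈ 10040.0 mm ≈ 10.04 m.
Far limit Df = s·(H − f)/(H − s) = 1560 × (10040.0 − 40) / (10040.0 − 1560) = 1560 × 10000.0 / 8480.0 ≈ 1839.6 mm ≈ 1.84 m.

1.84 m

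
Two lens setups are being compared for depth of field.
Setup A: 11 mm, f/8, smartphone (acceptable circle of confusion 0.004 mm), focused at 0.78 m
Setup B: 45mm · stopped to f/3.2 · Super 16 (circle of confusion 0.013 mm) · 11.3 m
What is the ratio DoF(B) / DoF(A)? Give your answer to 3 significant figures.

16.7

Setup A: H = 11²/(8×0.004) + 11 ≈ 3792.2 mm; DoF = Df − Dn = 979.13 − 648.18 ≈ 330.95 mm.
Setup B: H = 45²/(3.2×0.013) + 45 ≈ 48722.9 mm; DoF = Df − Dn = 14698.5 − 9177.9 ≈ 5520.6 mm.
Ratio = 5520.6 / 330.95 ≈ 16.7.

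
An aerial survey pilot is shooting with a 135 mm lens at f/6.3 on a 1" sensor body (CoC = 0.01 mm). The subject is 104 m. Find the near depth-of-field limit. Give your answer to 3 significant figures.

76.5 m

Hyperfocal distance H = f²/(N·c) + f = 135²/(6.3 × 0.01) + 135 = 18225/0.063 + 135 ≈ 289420.7 mm ≈ 289.4 m.
Near limit Dn = s·(H − f)/(H + s − 2f) = 104000 × (289420.7 − 135) / (289420.7 + 104000 − 2 × 135) = 104000 × 289285.7 / 393150.7 ≈ 76525 mm ≈ 76.5 m.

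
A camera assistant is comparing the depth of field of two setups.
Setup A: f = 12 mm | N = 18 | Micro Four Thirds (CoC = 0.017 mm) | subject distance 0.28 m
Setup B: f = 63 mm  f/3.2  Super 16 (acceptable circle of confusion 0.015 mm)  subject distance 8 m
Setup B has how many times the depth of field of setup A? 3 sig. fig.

3.28

Setup A: H = 12²/(18×0.017) + 12 ≈ 482.6 mm; DoF = Df − Dn = 650.41 − 178.40 ≈ 472.01 mm.
Setup B: H = 63²/(3.2×0.015) + 63 ≈ 82750.5 mm; DoF = Df − Dn = 8849.4 − 7299.4 ≈ 1550.0 mm.
Ratio = 1550.0 / 472.01 ≈ 3.28.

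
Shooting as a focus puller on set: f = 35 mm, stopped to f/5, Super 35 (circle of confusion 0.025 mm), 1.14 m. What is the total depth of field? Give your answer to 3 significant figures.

260 mm

Hyperfocal distance H = f²/(N·c) + f = 35²/(5 × 0.025) + 35 = 1225/0.125 + 35 ≈ 9835.0 mm ≈ 9.835 m.
Near limit Dn = s·(H − f)/(H + s − 2f) = 1140 × (9835.0 − 35) / (9835.0 + 1140 − 2 × 35) = 1140 × 9800.0 / 10905.0 ≈ 1024.48 mm.
Far limit Df = s·(H − f)/(H − s) = 1140 × (9835.0 − 35) / (9835.0 − 1140) = 1140 × 9800.0 / 8695.0 ≈ 1284.88 mm.
Depth of field = Df − Dn = 1284.88 − 1024.48 ≈ 260.40 mm.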